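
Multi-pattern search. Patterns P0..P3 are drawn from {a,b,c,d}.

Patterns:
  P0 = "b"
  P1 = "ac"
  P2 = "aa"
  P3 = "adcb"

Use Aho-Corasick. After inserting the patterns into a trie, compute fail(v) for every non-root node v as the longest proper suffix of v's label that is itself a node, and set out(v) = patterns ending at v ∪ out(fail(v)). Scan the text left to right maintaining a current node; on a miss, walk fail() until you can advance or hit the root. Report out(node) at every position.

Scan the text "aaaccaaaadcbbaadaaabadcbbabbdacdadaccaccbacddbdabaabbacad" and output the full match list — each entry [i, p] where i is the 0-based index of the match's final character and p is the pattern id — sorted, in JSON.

Construct AC machine:
Trie (insert patterns):
  n0 'ε': a→2 b→1
  n1 'b': ·  ←P0
  n2 'a': a→4 c→3 d→5
  n3 'ac': ·  ←P1
  n4 'aa': ·  ←P2
  n5 'ad': c→6
  n6 'adc': b→7
  n7 'adcb': ·  ←P3

Failure links (BFS by depth):
  n1('b'): parent n0 fail=0; on 'b' 0 → fail=0;  out {0}∪∅={0}
  n2('a'): parent n0 fail=0; on 'a' 0 → fail=0;  out ∅∪∅=∅
  n3('ac'): parent n2 fail=0; on 'c' 0 → fail=0;  out {1}∪∅={1}
  n4('aa'): parent n2 fail=0; on 'a' 0 → fail=2;  out {2}∪∅={2}
  n5('ad'): parent n2 fail=0; on 'd' 0 → fail=0;  out ∅∪∅=∅
  n6('adc'): parent n5 fail=0; on 'c' 0 → fail=0;  out ∅∪∅=∅
  n7('adcb'): parent n6 fail=0; on 'b' 0 → fail=1;  out {3}∪{0}={0,3}

Text stream:
i=0 'a': node 0→2
i=1 'a': node 2→4  emit P2@[0:1]
i=2 'a': node 4→4 ·f  emit P2@[1:2]
i=3 'c': node 4→3 ·f  emit P1@[2:3]
i=4 'c': node 3→0 ·f
i=5 'a': node 0→2
i=6 'a': node 2→4  emit P2@[5:6]
i=7 'a': node 4→4 ·f  emit P2@[6:7]
i=8 'a': node 4→4 ·f  emit P2@[7:8]
i=9 'd': node 4→5 ·f
i=10 'c': node 5→6
i=11 'b': node 6→7  emit P0@[11:11],P3@[8:11]
i=12 'b': node 7→1 ·f  emit P0@[12:12]
i=13 'a': node 1→2 ·f
i=14 'a': node 2→4  emit P2@[13:14]
i=15 'd': node 4→5 ·f
i=16 'a': node 5→2 ·f
i=17 'a': node 2→4  emit P2@[16:17]
i=18 'a': node 4→4 ·f  emit P2@[17:18]
i=19 'b': node 4→1 ·f  emit P0@[19:19]
i=20 'a': node 1→2 ·f
i=21 'd': node 2→5
i=22 'c': node 5→6
i=23 'b': node 6→7  emit P0@[23:23],P3@[20:23]
i=24 'b': node 7→1 ·f  emit P0@[24:24]
i=25 'a': node 1→2 ·f
i=26 'b': node 2→1 ·f  emit P0@[26:26]
i=27 'b': node 1→1 ·f  emit P0@[27:27]
i=28 'd': node 1→0 ·f
i=29 'a': node 0→2
i=30 'c': node 2→3  emit P1@[29:30]
i=31 'd': node 3→0 ·f
i=32 'a': node 0→2
i=33 'd': node 2→5
i=34 'a': node 5→2 ·f
i=35 'c': node 2→3  emit P1@[34:35]
i=36 'c': node 3→0 ·f
i=37 'a': node 0→2
i=38 'c': node 2→3  emit P1@[37:38]
i=39 'c': node 3→0 ·f
i=40 'b': node 0→1  emit P0@[40:40]
i=41 'a': node 1→2 ·f
i=42 'c': node 2→3  emit P1@[41:42]
i=43 'd': node 3→0 ·f
i=44 'd': node 0→0
i=45 'b': node 0→1  emit P0@[45:45]
i=46 'd': node 1→0 ·f
i=47 'a': node 0→2
i=48 'b': node 2→1 ·f  emit P0@[48:48]
i=49 'a': node 1→2 ·f
i=50 'a': node 2→4  emit P2@[49:50]
i=51 'b': node 4→1 ·f  emit P0@[51:51]
i=52 'b': node 1→1 ·f  emit P0@[52:52]
i=53 'a': node 1→2 ·f
i=54 'c': node 2→3  emit P1@[53:54]
i=55 'a': node 3→2 ·f
i=56 'd': node 2→5

All matches (sorted): [[1,2],[2,2],[3,1],[6,2],[7,2],[8,2],[11,0],[11,3],[12,0],[14,2],[17,2],[18,2],[19,0],[23,0],[23,3],[24,0],[26,0],[27,0],[30,1],[35,1],[38,1],[40,0],[42,1],[45,0],[48,0],[50,2],[51,0],[52,0],[54,1]]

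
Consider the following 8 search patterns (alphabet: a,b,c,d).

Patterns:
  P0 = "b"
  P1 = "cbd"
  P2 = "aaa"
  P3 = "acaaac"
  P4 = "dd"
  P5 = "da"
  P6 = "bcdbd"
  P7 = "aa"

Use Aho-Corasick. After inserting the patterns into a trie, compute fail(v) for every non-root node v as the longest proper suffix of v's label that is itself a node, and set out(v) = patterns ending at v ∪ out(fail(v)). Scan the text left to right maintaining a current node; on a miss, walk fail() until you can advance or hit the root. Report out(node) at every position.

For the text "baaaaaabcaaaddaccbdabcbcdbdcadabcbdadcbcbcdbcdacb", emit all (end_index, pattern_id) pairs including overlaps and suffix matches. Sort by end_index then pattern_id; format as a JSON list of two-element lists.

Construct AC machine:
Trie nodes:
  0='ε' goto a→5 b→1 c→2 d→13
  1='b' goto c→16  [P0 ends]
  2='c' goto b→3
  3='cb' goto d→4
  4='cbd' goto ·  [P1 ends]
  5='a' goto a→6 c→8
  6='aa' goto a→7  [P7 ends]
  7='aaa' goto ·  [P2 ends]
  8='ac' goto a→9
  9='aca' goto a→10
  10='acaa' goto a→11
  11='acaaa' goto c→12
  12='acaaac' goto ·  [P3 ends]
  13='d' goto a→15 d→14
  14='dd' goto ·  [P4 ends]
  15='da' goto ·  [P5 ends]
  16='bc' goto d→17
  17='bcd' goto b→18
  18='bcdb' goto d→19
  19='bcdbd' goto ·  [P6 ends]

Failure links (BFS by depth):
  n1('b'): parent n0 fail=0; on 'b' 0 → fail=0;  out {0}∪∅={0}
  n2('c'): parent n0 fail=0; on 'c' 0 → fail=0;  out ∅∪∅=∅
  n5('a'): parent n0 fail=0; on 'a' 0 → fail=0;  out ∅∪∅=∅
  n13('d'): parent n0 fail=0; on 'd' 0 → fail=0;  out ∅∪∅=∅
  n3('cb'): parent n2 fail=0; on 'b' 0 → fail=1;  out ∅∪{0}={0}
  n6('aa'): parent n5 fail=0; on 'a' 0 → fail=5;  out {7}∪∅={7}
  n8('ac'): parent n5 fail=0; on 'c' 0 → fail=2;  out ∅∪∅=∅
  n14('dd'): parent n13 fail=0; on 'd' 0 → fail=13;  out {4}∪∅={4}
  n15('da'): parent n13 fail=0; on 'a' 0 → fail=5;  out {5}∪∅={5}
  n16('bc'): parent n1 fail=0; on 'c' 0 → fail=2;  out ∅∪∅=∅
  n4('cbd'): parent n3 fail=1; on 'd' 1→0 → fail=13;  out {1}∪∅={1}
  n7('aaa'): parent n6 fail=5; on 'a' 5 → fail=6;  out {2}∪{7}={2,7}
  n9('aca'): parent n8 fail=2; on 'a' 2→0 → fail=5;  out ∅∪∅=∅
  n17('bcd'): parent n16 fail=2; on 'd' 2→0 → fail=13;  out ∅∪∅=∅
  n10('acaa'): parent n9 fail=5; on 'a' 5 → fail=6;  out ∅∪{7}={7}
  n18('bcdb'): parent n17 fail=13; on 'b' 13→0 → fail=1;  out ∅∪{0}={0}
  n11('acaaa'): parent n10 fail=6; on 'a' 6 → fail=7;  out ∅∪{2,7}={2,7}
  n19('bcdbd'): parent n18 fail=1; on 'd' 1→0 → fail=13;  out {6}∪∅={6}
  n12('acaaac'): parent n11 fail=7; on 'c' 7→6→5 → fail=8;  out {3}∪∅={3}

Text stream:
[0] read 'b'  n0⇒n1  ** P0@[0:0]
[1] read 'a'  n1⇒n5 ·f
[2] read 'a'  n5⇒n6  ** P7@[1:2]
[3] read 'a'  n6⇒n7  ** P2@[1:3],P7@[2:3]
[4] read 'a'  n7⇒n7 ·f  ** P2@[2:4],P7@[3:4]
[5] read 'a'  n7⇒n7 ·f  ** P2@[3:5],P7@[4:5]
[6] read 'a'  n7⇒n7 ·f  ** P2@[4:6],P7@[5:6]
[7] read 'b'  n7⇒n1 ·f  ** P0@[7:7]
[8] read 'c'  n1⇒n16
[9] read 'a'  n16⇒n5 ·f
[10] read 'a'  n5⇒n6  ** P7@[9:10]
[11] read 'a'  n6⇒n7  ** P2@[9:11],P7@[10:11]
[12] read 'd'  n7⇒n13 ·f
[13] read 'd'  n13⇒n14  ** P4@[12:13]
[14] read 'a'  n14⇒n15 ·f  ** P5@[13:14]
[15] read 'c'  n15⇒n8 ·f
[16] read 'c'  n8⇒n2 ·f
[17] read 'b'  n2⇒n3  ** P0@[17:17]
[18] read 'd'  n3⇒n4  ** P1@[16:18]
[19] read 'a'  n4⇒n15 ·f  ** P5@[18:19]
[20] read 'b'  n15⇒n1 ·f  ** P0@[20:20]
[21] read 'c'  n1⇒n16
[22] read 'b'  n16⇒n3 ·f  ** P0@[22:22]
[23] read 'c'  n3⇒n16 ·f
[24] read 'd'  n16⇒n17
[25] read 'b'  n17⇒n18  ** P0@[25:25]
[26] read 'd'  n18⇒n19  ** P6@[22:26]
[27] read 'c'  n19⇒n2 ·f
[28] read 'a'  n2⇒n5 ·f
[29] read 'd'  n5⇒n13 ·f
[30] read 'a'  n13⇒n15  ** P5@[29:30]
[31] read 'b'  n15⇒n1 ·f  ** P0@[31:31]
[32] read 'c'  n1⇒n16
[33] read 'b'  n16⇒n3 ·f  ** P0@[33:33]
[34] read 'd'  n3⇒n4  ** P1@[32:34]
[35] read 'a'  n4⇒n15 ·f  ** P5@[34:35]
[36] read 'd'  n15⇒n13 ·f
[37] read 'c'  n13⇒n2 ·f
[38] read 'b'  n2⇒n3  ** P0@[38:38]
[39] read 'c'  n3⇒n16 ·f
[40] read 'b'  n16⇒n3 ·f  ** P0@[40:40]
[41] read 'c'  n3⇒n16 ·f
[42] read 'd'  n16⇒n17
[43] read 'b'  n17⇒n18  ** P0@[43:43]
[44] read 'c'  n18⇒n16 ·f
[45] read 'd'  n16⇒n17
[46] read 'a'  n17⇒n15 ·f  ** P5@[45:46]
[47] read 'c'  n15⇒n8 ·f
[48] read 'b'  n8⇒n3 ·f  ** P0@[48:48]

Matches: [[0,0],[2,7],[3,2],[3,7],[4,2],[4,7],[5,2],[5,7],[6,2],[6,7],[7,0],[10,7],[11,2],[11,7],[13,4],[14,5],[17,0],[18,1],[19,5],[20,0],[22,0],[25,0],[26,6],[30,5],[31,0],[33,0],[34,1],[35,5],[38,0],[40,0],[43,0],[46,5],[48,0]]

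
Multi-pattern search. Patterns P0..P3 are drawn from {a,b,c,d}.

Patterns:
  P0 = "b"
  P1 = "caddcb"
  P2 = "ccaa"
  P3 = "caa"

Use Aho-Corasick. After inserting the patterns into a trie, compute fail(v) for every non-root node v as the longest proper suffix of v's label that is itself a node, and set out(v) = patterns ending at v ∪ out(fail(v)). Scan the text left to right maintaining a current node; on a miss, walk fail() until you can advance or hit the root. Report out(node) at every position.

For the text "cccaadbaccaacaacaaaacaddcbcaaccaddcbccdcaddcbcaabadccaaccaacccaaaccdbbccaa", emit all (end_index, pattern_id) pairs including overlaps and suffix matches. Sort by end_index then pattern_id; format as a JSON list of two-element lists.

Build automaton:
Trie (insert patterns):
  0='ε' goto b→1 c→2
  1='b' goto ·  [P0 ends]
  2='c' goto a→3 c→8
  3='ca' goto a→11 d→4
  4='cad' goto d→5
  5='cadd' goto c→6
  6='caddc' goto b→7
  7='caddcb' goto ·  [P1 ends]
  8='cc' goto a→9
  9='cca' goto a→10
  10='ccaa' goto ·  [P2 ends]
  11='caa' goto ·  [P3 ends]

BFS fail/out derivation:
  fail(1) 'b': from fail(0)=0 chase 'b': 0 ⇒ 0;  out={0}∪out(0)={0}
  fail(2) 'c': from fail(0)=0 chase 'c': 0 ⇒ 0;  out=∅∪out(0)=∅
  fail(3) 'ca': from fail(2)=0 chase 'a': 0 ⇒ 0;  out=∅∪out(0)=∅
  fail(8) 'cc': from fail(2)=0 chase 'c': 0 ⇒ 2;  out=∅∪out(2)=∅
  fail(4) 'cad': from fail(3)=0 chase 'd': 0 ⇒ 0;  out=∅∪out(0)=∅
  fail(9) 'cca': from fail(8)=2 chase 'a': 2 ⇒ 3;  out=∅∪out(3)=∅
  fail(11) 'caa': from fail(3)=0 chase 'a': 0 ⇒ 0;  out={3}∪out(0)={3}
  fail(5) 'cadd': from fail(4)=0 chase 'd': 0 ⇒ 0;  out=∅∪out(0)=∅
  fail(10) 'ccaa': from fail(9)=3 chase 'a': 3 ⇒ 11;  out={2}∪out(11)={2,3}
  fail(6) 'caddc': from fail(5)=0 chase 'c': 0 ⇒ 2;  out=∅∪out(2)=∅
  fail(7) 'caddcb': from fail(6)=2 chase 'b': 2→0 ⇒ 1;  out={1}∪out(1)={0,1}

Run:
pos 0 'c': at 2
pos 1 'c': at 8
pos 2 'c': at 8 (fail-walked)
pos 3 'a': at 9
pos 4 'a': at 10  ** P2@[1:4],P3@[2:4]
pos 5 'd': at 0 (fail-walked)
pos 6 'b': at 1  ** P0@[6:6]
pos 7 'a': at 0 (fail-walked)
pos 8 'c': at 2
pos 9 'c': at 8
pos 10 'a': at 9
pos 11 'a': at 10  ** P2@[8:11],P3@[9:11]
pos 12 'c': at 2 (fail-walked)
pos 13 'a': at 3
pos 14 'a': at 11  ** P3@[12:14]
pos 15 'c': at 2 (fail-walked)
pos 16 'a': at 3
pos 17 'a': at 11  ** P3@[15:17]
pos 18 'a': at 0 (fail-walked)
pos 19 'a': at 0
pos 20 'c': at 2
pos 21 'a': at 3
pos 22 'd': at 4
pos 23 'd': at 5
pos 24 'c': at 6
pos 25 'b': at 7  ** P0@[25:25],P1@[20:25]
pos 26 'c': at 2 (fail-walked)
pos 27 'a': at 3
pos 28 'a': at 11  ** P3@[26:28]
pos 29 'c': at 2 (fail-walked)
pos 30 'c': at 8
pos 31 'a': at 9
pos 32 'd': at 4 (fail-walked)
pos 33 'd': at 5
pos 34 'c': at 6
pos 35 'b': at 7  ** P0@[35:35],P1@[30:35]
pos 36 'c': at 2 (fail-walked)
pos 37 'c': at 8
pos 38 'd': at 0 (fail-walked)
pos 39 'c': at 2
pos 40 'a': at 3
pos 41 'd': at 4
pos 42 'd': at 5
pos 43 'c': at 6
pos 44 'b': at 7  ** P0@[44:44],P1@[39:44]
pos 45 'c': at 2 (fail-walked)
pos 46 'a': at 3
pos 47 'a': at 11  ** P3@[45:47]
pos 48 'b': at 1 (fail-walked)  ** P0@[48:48]
pos 49 'a': at 0 (fail-walked)
pos 50 'd': at 0
pos 51 'c': at 2
pos 52 'c': at 8
pos 53 'a': at 9
pos 54 'a': at 10  ** P2@[51:54],P3@[52:54]
pos 55 'c': at 2 (fail-walked)
pos 56 'c': at 8
pos 57 'a': at 9
pos 58 'a': at 10  ** P2@[55:58],P3@[56:58]
pos 59 'c': at 2 (fail-walked)
pos 60 'c': at 8
pos 61 'c': at 8 (fail-walked)
pos 62 'a': at 9
pos 63 'a': at 10  ** P2@[60:63],P3@[61:63]
pos 64 'a': at 0 (fail-walked)
pos 65 'c': at 2
pos 66 'c': at 8
pos 67 'd': at 0 (fail-walked)
pos 68 'b': at 1  ** P0@[68:68]
pos 69 'b': at 1 (fail-walked)  ** P0@[69:69]
pos 70 'c': at 2 (fail-walked)
pos 71 'c': at 8
pos 72 'a': at 9
pos 73 'a': at 10  ** P2@[70:73],P3@[71:73]

Matches: [[4,2],[4,3],[6,0],[11,2],[11,3],[14,3],[17,3],[25,0],[25,1],[28,3],[35,0],[35,1],[44,0],[44,1],[47,3],[48,0],[54,2],[54,3],[58,2],[58,3],[63,2],[63,3],[68,0],[69,0],[73,2],[73,3]]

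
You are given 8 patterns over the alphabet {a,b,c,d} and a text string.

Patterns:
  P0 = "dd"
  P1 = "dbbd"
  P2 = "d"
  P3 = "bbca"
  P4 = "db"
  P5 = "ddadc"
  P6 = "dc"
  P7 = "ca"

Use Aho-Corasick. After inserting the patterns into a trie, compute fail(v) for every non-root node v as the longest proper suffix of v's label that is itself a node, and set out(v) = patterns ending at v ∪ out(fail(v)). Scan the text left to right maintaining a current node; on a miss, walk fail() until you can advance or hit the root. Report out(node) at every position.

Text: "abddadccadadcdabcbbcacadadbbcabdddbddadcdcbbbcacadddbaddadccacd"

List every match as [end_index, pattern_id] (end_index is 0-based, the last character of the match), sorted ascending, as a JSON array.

Build:
Trie nodes:
  n0 'ε': b→6 c→14 d→1
  n1 'd': b→3 c→13 d→2  [P2 ends]
  n2 'dd': a→10  [P0 ends]
  n3 'db': b→4  [P4 ends]
  n4 'dbb': d→5
  n5 'dbbd': ·  [P1 ends]
  n6 'b': b→7
  n7 'bb': c→8
  n8 'bbc': a→9
  n9 'bbca': ·  [P3 ends]
  n10 'dda': d→11
  n11 'ddad': c→12
  n12 'ddadc': ·  [P5 ends]
  n13 'dc': ·  [P6 ends]
  n14 'c': a→15
  n15 'ca': ·  [P7 ends]

BFS fail/out derivation:
  fail(1) 'd': from fail(0)=0 chase 'd': 0 ⇒ 0;  out={2}∪out(0)={2}
  fail(6) 'b': from fail(0)=0 chase 'b': 0 ⇒ 0;  out=∅∪out(0)=∅
  fail(14) 'c': from fail(0)=0 chase 'c': 0 ⇒ 0;  out=∅∪out(0)=∅
  fail(2) 'dd': from fail(1)=0 chase 'd': 0 ⇒ 1;  out={0}∪out(1)={0,2}
  fail(3) 'db': from fail(1)=0 chase 'b': 0 ⇒ 6;  out={4}∪out(6)={4}
  fail(7) 'bb': from fail(6)=0 chase 'b': 0 ⇒ 6;  out=∅∪out(6)=∅
  fail(13) 'dc': from fail(1)=0 chase 'c': 0 ⇒ 14;  out={6}∪out(14)={6}
  fail(15) 'ca': from fail(14)=0 chase 'a': 0 ⇒ 0;  out={7}∪out(0)={7}
  fail(4) 'dbb': from fail(3)=6 chase 'b': 6 ⇒ 7;  out=∅∪out(7)=∅
  fail(8) 'bbc': from fail(7)=6 chase 'c': 6→0 ⇒ 14;  out=∅∪out(14)=∅
  fail(10) 'dda': from fail(2)=1 chase 'a': 1→0 ⇒ 0;  out=∅∪out(0)=∅
  fail(5) 'dbbd': from fail(4)=7 chase 'd': 7→6→0 ⇒ 1;  out={1}∪out(1)={1,2}
  fail(9) 'bbca': from fail(8)=14 chase 'a': 14 ⇒ 15;  out={3}∪out(15)={3,7}
  fail(11) 'ddad': from fail(10)=0 chase 'd': 0 ⇒ 1;  out=∅∪out(1)={2}
  fail(12) 'ddadc': from fail(11)=1 chase 'c': 1 ⇒ 13;  out={5}∪out(13)={5,6}

Scan:
pos 0 'a': at 0
pos 1 'b': at 6
pos 2 'd': at 1 (via fail)  → match P2@[2:2]
pos 3 'd': at 2  → match P0@[2:3],P2@[3:3]
pos 4 'a': at 10
pos 5 'd': at 11  → match P2@[5:5]
pos 6 'c': at 12  → match P5@[2:6],P6@[5:6]
pos 7 'c': at 14 (via fail)
pos 8 'a': at 15  → match P7@[7:8]
pos 9 'd': at 1 (via fail)  → match P2@[9:9]
pos 10 'a': at 0 (via fail)
pos 11 'd': at 1  → match P2@[11:11]
pos 12 'c': at 13  → match P6@[11:12]
pos 13 'd': at 1 (via fail)  → match P2@[13:13]
pos 14 'a': at 0 (via fail)
pos 15 'b': at 6
pos 16 'c': at 14 (via fail)
pos 17 'b': at 6 (via fail)
pos 18 'b': at 7
pos 19 'c': at 8
pos 20 'a': at 9  → match P3@[17:20],P7@[19:20]
pos 21 'c': at 14 (via fail)
pos 22 'a': at 15  → match P7@[21:22]
pos 23 'd': at 1 (via fail)  → match P2@[23:23]
pos 24 'a': at 0 (via fail)
pos 25 'd': at 1  → match P2@[25:25]
pos 26 'b': at 3  → match P4@[25:26]
pos 27 'b': at 4
pos 28 'c': at 8 (via fail)
pos 29 'a': at 9  → match P3@[26:29],P7@[28:29]
pos 30 'b': at 6 (via fail)
pos 31 'd': at 1 (via fail)  → match P2@[31:31]
pos 32 'd': at 2  → match P0@[31:32],P2@[32:32]
pos 33 'd': at 2 (via fail)  → match P0@[32:33],P2@[33:33]
pos 34 'b': at 3 (via fail)  → match P4@[33:34]
pos 35 'd': at 1 (via fail)  → match P2@[35:35]
pos 36 'd': at 2  → match P0@[35:36],P2@[36:36]
pos 37 'a': at 10
pos 38 'd': at 11  → match P2@[38:38]
pos 39 'c': at 12  → match P5@[35:39],P6@[38:39]
pos 40 'd': at 1 (via fail)  → match P2@[40:40]
pos 41 'c': at 13  → match P6@[40:41]
pos 42 'b': at 6 (via fail)
pos 43 'b': at 7
pos 44 'b': at 7 (via fail)
pos 45 'c': at 8
pos 46 'a': at 9  → match P3@[43:46],P7@[45:46]
pos 47 'c': at 14 (via fail)
pos 48 'a': at 15  → match P7@[47:48]
pos 49 'd': at 1 (via fail)  → match P2@[49:49]
pos 50 'd': at 2  → match P0@[49:50],P2@[50:50]
pos 51 'd': at 2 (via fail)  → match P0@[50:51],P2@[51:51]
pos 52 'b': at 3 (via fail)  → match P4@[51:52]
pos 53 'a': at 0 (via fail)
pos 54 'd': at 1  → match P2@[54:54]
pos 55 'd': at 2  → match P0@[54:55],P2@[55:55]
pos 56 'a': at 10
pos 57 'd': at 11  → match P2@[57:57]
pos 58 'c': at 12  → match P5@[54:58],P6@[57:58]
pos 59 'c': at 14 (via fail)
pos 60 'a': at 15  → match P7@[59:60]
pos 61 'c': at 14 (via fail)
pos 62 'd': at 1 (via fail)  → match P2@[62:62]

All matches (sorted): [[2,2],[3,0],[3,2],[5,2],[6,5],[6,6],[8,7],[9,2],[11,2],[12,6],[13,2],[20,3],[20,7],[22,7],[23,2],[25,2],[26,4],[29,3],[29,7],[31,2],[32,0],[32,2],[33,0],[33,2],[34,4],[35,2],[36,0],[36,2],[38,2],[39,5],[39,6],[40,2],[41,6],[46,3],[46,7],[48,7],[49,2],[50,0],[50,2],[51,0],[51,2],[52,4],[54,2],[55,0],[55,2],[57,2],[58,5],[58,6],[60,7],[62,2]]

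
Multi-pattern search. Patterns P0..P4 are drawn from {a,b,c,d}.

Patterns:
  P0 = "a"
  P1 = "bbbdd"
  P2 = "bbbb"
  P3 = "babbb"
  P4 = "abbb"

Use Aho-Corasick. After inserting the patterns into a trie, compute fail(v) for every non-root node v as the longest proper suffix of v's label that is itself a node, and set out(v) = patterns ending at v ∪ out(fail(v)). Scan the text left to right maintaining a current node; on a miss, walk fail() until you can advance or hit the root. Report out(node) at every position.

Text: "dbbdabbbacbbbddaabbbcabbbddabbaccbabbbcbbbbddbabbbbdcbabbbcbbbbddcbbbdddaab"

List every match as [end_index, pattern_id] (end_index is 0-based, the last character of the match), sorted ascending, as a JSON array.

Build:
Trie (insert patterns):
  0='ε' goto a→1 b→2
  1='a' goto b→12  ←P0
  2='b' goto a→8 b→3
  3='bb' goto b→4
  4='bbb' goto b→7 d→5
  5='bbbd' goto d→6
  6='bbbdd' goto ·  ←P1
  7='bbbb' goto ·  ←P2
  8='ba' goto b→9
  9='bab' goto b→10
  10='babb' goto b→11
  11='babbb' goto ·  ←P3
  12='ab' goto b→13
  13='abb' goto b→14
  14='abbb' goto ·  ←P4

Failure links (BFS by depth):
  n1('a'): parent n0 fail=0; on 'a' 0 → fail=0;  out {0}∪∅={0}
  n2('b'): parent n0 fail=0; on 'b' 0 → fail=0;  out ∅∪∅=∅
  n3('bb'): parent n2 fail=0; on 'b' 0 → fail=2;  out ∅∪∅=∅
  n8('ba'): parent n2 fail=0; on 'a' 0 → fail=1;  out ∅∪{0}={0}
  n12('ab'): parent n1 fail=0; on 'b' 0 → fail=2;  out ∅∪∅=∅
  n4('bbb'): parent n3 fail=2; on 'b' 2 → fail=3;  out ∅∪∅=∅
  n9('bab'): parent n8 fail=1; on 'b' 1 → fail=12;  out ∅∪∅=∅
  n13('abb'): parent n12 fail=2; on 'b' 2 → fail=3;  out ∅∪∅=∅
  n5('bbbd'): parent n4 fail=3; on 'd' 3→2→0 → fail=0;  out ∅∪∅=∅
  n7('bbbb'): parent n4 fail=3; on 'b' 3 → fail=4;  out {2}∪∅={2}
  n10('babb'): parent n9 fail=12; on 'b' 12 → fail=13;  out ∅∪∅=∅
  n14('abbb'): parent n13 fail=3; on 'b' 3 → fail=4;  out {4}∪∅={4}
  n6('bbbdd'): parent n5 fail=0; on 'd' 0 → fail=0;  out {1}∪∅={1}
  n11('babbb'): parent n10 fail=13; on 'b' 13 → fail=14;  out {3}∪{4}={3,4}

Text stream:
pos 0 'd': at 0
pos 1 'b': at 2
pos 2 'b': at 3
pos 3 'd': at 0 (via fail)
pos 4 'a': at 1  → match P0@[4:4]
pos 5 'b': at 12
pos 6 'b': at 13
pos 7 'b': at 14  → match P4@[4:7]
pos 8 'a': at 8 (via fail)  → match P0@[8:8]
pos 9 'c': at 0 (via fail)
pos 10 'b': at 2
pos 11 'b': at 3
pos 12 'b': at 4
pos 13 'd': at 5
pos 14 'd': at 6  → match P1@[10:14]
pos 15 'a': at 1 (via fail)  → match P0@[15:15]
pos 16 'a': at 1 (via fail)  → match P0@[16:16]
pos 17 'b': at 12
pos 18 'b': at 13
pos 19 'b': at 14  → match P4@[16:19]
pos 20 'c': at 0 (via fail)
pos 21 'a': at 1  → match P0@[21:21]
pos 22 'b': at 12
pos 23 'b': at 13
pos 24 'b': at 14  → match P4@[21:24]
pos 25 'd': at 5 (via fail)
pos 26 'd': at 6  → match P1@[22:26]
pos 27 'a': at 1 (via fail)  → match P0@[27:27]
pos 28 'b': at 12
pos 29 'b': at 13
pos 30 'a': at 8 (via fail)  → match P0@[30:30]
pos 31 'c': at 0 (via fail)
pos 32 'c': at 0
pos 33 'b': at 2
pos 34 'a': at 8  → match P0@[34:34]
pos 35 'b': at 9
pos 36 'b': at 10
pos 37 'b': at 11  → match P3@[33:37],P4@[34:37]
pos 38 'c': at 0 (via fail)
pos 39 'b': at 2
pos 40 'b': at 3
pos 41 'b': at 4
pos 42 'b': at 7  → match P2@[39:42]
pos 43 'd': at 5 (via fail)
pos 44 'd': at 6  → match P1@[40:44]
pos 45 'b': at 2 (via fail)
pos 46 'a': at 8  → match P0@[46:46]
pos 47 'b': at 9
pos 48 'b': at 10
pos 49 'b': at 11  → match P3@[45:49],P4@[46:49]
pos 50 'b': at 7 (via fail)  → match P2@[47:50]
pos 51 'd': at 5 (via fail)
pos 52 'c': at 0 (via fail)
pos 53 'b': at 2
pos 54 'a': at 8  → match P0@[54:54]
pos 55 'b': at 9
pos 56 'b': at 10
pos 57 'b': at 11  → match P3@[53:57],P4@[54:57]
pos 58 'c': at 0 (via fail)
pos 59 'b': at 2
pos 60 'b': at 3
pos 61 'b': at 4
pos 62 'b': at 7  → match P2@[59:62]
pos 63 'd': at 5 (via fail)
pos 64 'd': at 6  → match P1@[60:64]
pos 65 'c': at 0 (via fail)
pos 66 'b': at 2
pos 67 'b': at 3
pos 68 'b': at 4
pos 69 'd': at 5
pos 70 'd': at 6  → match P1@[66:70]
pos 71 'd': at 0 (via fail)
pos 72 'a': at 1  → match P0@[72:72]
pos 73 'a': at 1 (via fail)  → match P0@[73:73]
pos 74 'b': at 12

Matches: [[4,0],[7,4],[8,0],[14,1],[15,0],[16,0],[19,4],[21,0],[24,4],[26,1],[27,0],[30,0],[34,0],[37,3],[37,4],[42,2],[44,1],[46,0],[49,3],[49,4],[50,2],[54,0],[57,3],[57,4],[62,2],[64,1],[70,1],[72,0],[73,0]]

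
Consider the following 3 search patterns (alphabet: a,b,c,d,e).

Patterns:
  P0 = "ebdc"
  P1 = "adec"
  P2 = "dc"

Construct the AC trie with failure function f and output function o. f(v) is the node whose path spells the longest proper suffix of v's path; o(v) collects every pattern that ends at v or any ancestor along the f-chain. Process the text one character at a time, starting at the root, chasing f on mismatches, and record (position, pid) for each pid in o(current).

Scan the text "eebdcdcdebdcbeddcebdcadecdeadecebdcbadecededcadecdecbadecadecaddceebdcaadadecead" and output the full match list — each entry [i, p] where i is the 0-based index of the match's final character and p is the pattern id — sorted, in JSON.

Construct AC machine:
Trie (insert patterns):
  n0 'ε': a→5 d→9 e→1
  n1 'e': b→2
  n2 'eb': d→3
  n3 'ebd': c→4
  n4 'ebdc': ·  ←P0
  n5 'a': d→6
  n6 'ad': e→7
  n7 'ade': c→8
  n8 'adec': ·  ←P1
  n9 'd': c→10
  n10 'dc': ·  ←P2

BFS fail/out derivation:
  n1('e'): parent n0 fail=0; on 'e' 0 → fail=0;  out ∅∪∅=∅
  n5('a'): parent n0 fail=0; on 'a' 0 → fail=0;  out ∅∪∅=∅
  n9('d'): parent n0 fail=0; on 'd' 0 → fail=0;  out ∅∪∅=∅
  n2('eb'): parent n1 fail=0; on 'b' 0 → fail=0;  out ∅∪∅=∅
  n6('ad'): parent n5 fail=0; on 'd' 0 → fail=9;  out ∅∪∅=∅
  n10('dc'): parent n9 fail=0; on 'c' 0 → fail=0;  out {2}∪∅={2}
  n3('ebd'): parent n2 fail=0; on 'd' 0 → fail=9;  out ∅∪∅=∅
  n7('ade'): parent n6 fail=9; on 'e' 9→0 → fail=1;  out ∅∪∅=∅
  n4('ebdc'): parent n3 fail=9; on 'c' 9 → fail=10;  out {0}∪{2}={0,2}
  n8('adec'): parent n7 fail=1; on 'c' 1→0 → fail=0;  out {1}∪∅={1}

Scan:
[0] read 'e'  n0⇒n1
[1] read 'e'  n1⇒n1 (via fail)
[2] read 'b'  n1⇒n2
[3] read 'd'  n2⇒n3
[4] read 'c'  n3⇒n4  ** P0@[1:4],P2@[3:4]
[5] read 'd'  n4⇒n9 (via fail)
[6] read 'c'  n9⇒n10  ** P2@[5:6]
[7] read 'd'  n10⇒n9 (via fail)
[8] read 'e'  n9⇒n1 (via fail)
[9] read 'b'  n1⇒n2
[10] read 'd'  n2⇒n3
[11] read 'c'  n3⇒n4  ** P0@[8:11],P2@[10:11]
[12] read 'b'  n4⇒n0 (via fail)
[13] read 'e'  n0⇒n1
[14] read 'd'  n1⇒n9 (via fail)
[15] read 'd'  n9⇒n9 (via fail)
[16] read 'c'  n9⇒n10  ** P2@[15:16]
[17] read 'e'  n10⇒n1 (via fail)
[18] read 'b'  n1⇒n2
[19] read 'd'  n2⇒n3
[20] read 'c'  n3⇒n4  ** P0@[17:20],P2@[19:20]
[21] read 'a'  n4⇒n5 (via fail)
[22] read 'd'  n5⇒n6
[23] read 'e'  n6⇒n7
[24] read 'c'  n7⇒n8  ** P1@[21:24]
[25] read 'd'  n8⇒n9 (via fail)
[26] read 'e'  n9⇒n1 (via fail)
[27] read 'a'  n1⇒n5 (via fail)
[28] read 'd'  n5⇒n6
[29] read 'e'  n6⇒n7
[30] read 'c'  n7⇒n8  ** P1@[27:30]
[31] read 'e'  n8⇒n1 (via fail)
[32] read 'b'  n1⇒n2
[33] read 'd'  n2⇒n3
[34] read 'c'  n3⇒n4  ** P0@[31:34],P2@[33:34]
[35] read 'b'  n4⇒n0 (via fail)
[36] read 'a'  n0⇒n5
[37] read 'd'  n5⇒n6
[38] read 'e'  n6⇒n7
[39] read 'c'  n7⇒n8  ** P1@[36:39]
[40] read 'e'  n8⇒n1 (via fail)
[41] read 'd'  n1⇒n9 (via fail)
[42] read 'e'  n9⇒n1 (via fail)
[43] read 'd'  n1⇒n9 (via fail)
[44] read 'c'  n9⇒n10  ** P2@[43:44]
[45] read 'a'  n10⇒n5 (via fail)
[46] read 'd'  n5⇒n6
[47] read 'e'  n6⇒n7
[48] read 'c'  n7⇒n8  ** P1@[45:48]
[49] read 'd'  n8⇒n9 (via fail)
[50] read 'e'  n9⇒n1 (via fail)
[51] read 'c'  n1⇒n0 (via fail)
[52] read 'b'  n0⇒n0
[53] read 'a'  n0⇒n5
[54] read 'd'  n5⇒n6
[55] read 'e'  n6⇒n7
[56] read 'c'  n7⇒n8  ** P1@[53:56]
[57] read 'a'  n8⇒n5 (via fail)
[58] read 'd'  n5⇒n6
[59] read 'e'  n6⇒n7
[60] read 'c'  n7⇒n8  ** P1@[57:60]
[61] read 'a'  n8⇒n5 (via fail)
[62] read 'd'  n5⇒n6
[63] read 'd'  n6⇒n9 (via fail)
[64] read 'c'  n9⇒n10  ** P2@[63:64]
[65] read 'e'  n10⇒n1 (via fail)
[66] read 'e'  n1⇒n1 (via fail)
[67] read 'b'  n1⇒n2
[68] read 'd'  n2⇒n3
[69] read 'c'  n3⇒n4  ** P0@[66:69],P2@[68:69]
[70] read 'a'  n4⇒n5 (via fail)
[71] read 'a'  n5⇒n5 (via fail)
[72] read 'd'  n5⇒n6
[73] read 'a'  n6⇒n5 (via fail)
[74] read 'd'  n5⇒n6
[75] read 'e'  n6⇒n7
[76] read 'c'  n7⇒n8  ** P1@[73:76]
[77] read 'e'  n8⇒n1 (via fail)
[78] read 'a'  n1⇒n5 (via fail)
[79] read 'd'  n5⇒n6

All matches (sorted): [[4,0],[4,2],[6,2],[11,0],[11,2],[16,2],[20,0],[20,2],[24,1],[30,1],[34,0],[34,2],[39,1],[44,2],[48,1],[56,1],[60,1],[64,2],[69,0],[69,2],[76,1]]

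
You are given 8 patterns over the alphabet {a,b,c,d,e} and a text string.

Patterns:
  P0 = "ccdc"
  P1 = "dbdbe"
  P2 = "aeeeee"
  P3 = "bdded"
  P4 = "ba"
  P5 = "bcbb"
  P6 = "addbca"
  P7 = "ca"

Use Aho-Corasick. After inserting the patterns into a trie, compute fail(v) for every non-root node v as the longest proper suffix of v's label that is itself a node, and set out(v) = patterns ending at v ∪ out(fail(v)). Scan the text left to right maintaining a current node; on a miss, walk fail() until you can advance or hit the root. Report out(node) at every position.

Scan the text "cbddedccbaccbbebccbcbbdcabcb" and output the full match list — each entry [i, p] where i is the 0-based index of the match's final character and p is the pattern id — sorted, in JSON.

Build automaton:
Trie (insert patterns):
  n0 'ε': a→10 b→16 c→1 d→5
  n1 'c': a→30 c→2
  n2 'cc': d→3
  n3 'ccd': c→4
  n4 'ccdc': ·  [P0 ends]
  n5 'd': b→6
  n6 'db': d→7
  n7 'dbd': b→8
  n8 'dbdb': e→9
  n9 'dbdbe': ·  [P1 ends]
  n10 'a': d→25 e→11
  n11 'ae': e→12
  n12 'aee': e→13
  n13 'aeee': e→14
  n14 'aeeee': e→15
  n15 'aeeeee': ·  [P2 ends]
  n16 'b': a→21 c→22 d→17
  n17 'bd': d→18
  n18 'bdd': e→19
  n19 'bdde': d→20
  n20 'bdded': ·  [P3 ends]
  n21 'ba': ·  [P4 ends]
  n22 'bc': b→23
  n23 'bcb': b→24
  n24 'bcbb': ·  [P5 ends]
  n25 'ad': d→26
  n26 'add': b→27
  n27 'addb': c→28
  n28 'addbc': a→29
  n29 'addbca': ·  [P6 ends]
  n30 'ca': ·  [P7 ends]

BFS fail/out derivation:
  fail(1) 'c': from fail(0)=0 chase 'c': 0 ⇒ 0;  out=∅∪out(0)=∅
  fail(5) 'd': from fail(0)=0 chase 'd': 0 ⇒ 0;  out=∅∪out(0)=∅
  fail(10) 'a': from fail(0)=0 chase 'a': 0 ⇒ 0;  out=∅∪out(0)=∅
  fail(16) 'b': from fail(0)=0 chase 'b': 0 ⇒ 0;  out=∅∪out(0)=∅
  fail(2) 'cc': from fail(1)=0 chase 'c': 0 ⇒ 1;  out=∅∪out(1)=∅
  fail(6) 'db': from fail(5)=0 chase 'b': 0 ⇒ 16;  out=∅∪out(16)=∅
  fail(11) 'ae': from fail(10)=0 chase 'e': 0 ⇒ 0;  out=∅∪out(0)=∅
  fail(17) 'bd': from fail(16)=0 chase 'd': 0 ⇒ 5;  out=∅∪out(5)=∅
  fail(21) 'ba': from fail(16)=0 chase 'a': 0 ⇒ 10;  out={4}∪out(10)={4}
  fail(22) 'bc': from fail(16)=0 chase 'c': 0 ⇒ 1;  out=∅∪out(1)=∅
  fail(25) 'ad': from fail(10)=0 chase 'd': 0 ⇒ 5;  out=∅∪out(5)=∅
  fail(30) 'ca': from fail(1)=0 chase 'a': 0 ⇒ 10;  out={7}∪out(10)={7}
  fail(3) 'ccd': from fail(2)=1 chase 'd': 1→0 ⇒ 5;  out=∅∪out(5)=∅
  fail(7) 'dbd': from fail(6)=16 chase 'd': 16 ⇒ 17;  out=∅∪out(17)=∅
  fail(12) 'aee': from fail(11)=0 chase 'e': 0 ⇒ 0;  out=∅∪out(0)=∅
  fail(18) 'bdd': from fail(17)=5 chase 'd': 5→0 ⇒ 5;  out=∅∪out(5)=∅
  fail(23) 'bcb': from fail(22)=1 chase 'b': 1→0 ⇒ 16;  out=∅∪out(16)=∅
  fail(26) 'add': from fail(25)=5 chase 'd': 5→0 ⇒ 5;  out=∅∪out(5)=∅
  fail(4) 'ccdc': from fail(3)=5 chase 'c': 5→0 ⇒ 1;  out={0}∪out(1)={0}
  fail(8) 'dbdb': from fail(7)=17 chase 'b': 17→5 ⇒ 6;  out=∅∪out(6)=∅
  fail(13) 'aeee': from fail(12)=0 chase 'e': 0 ⇒ 0;  out=∅∪out(0)=∅
  fail(19) 'bdde': from fail(18)=5 chase 'e': 5→0 ⇒ 0;  out=∅∪out(0)=∅
  fail(24) 'bcbb': from fail(23)=16 chase 'b': 16→0 ⇒ 16;  out={5}∪out(16)={5}
  fail(27) 'addb': from fail(26)=5 chase 'b': 5 ⇒ 6;  out=∅∪out(6)=∅
  fail(9) 'dbdbe': from fail(8)=6 chase 'e': 6→16→0 ⇒ 0;  out={1}∪out(0)={1}
  fail(14) 'aeeee': from fail(13)=0 chase 'e': 0 ⇒ 0;  out=∅∪out(0)=∅
  fail(20) 'bdded': from fail(19)=0 chase 'd': 0 ⇒ 5;  out={3}∪out(5)={3}
  fail(28) 'addbc': from fail(27)=6 chase 'c': 6→16 ⇒ 22;  out=∅∪out(22)=∅
  fail(15) 'aeeeee': from fail(14)=0 chase 'e': 0 ⇒ 0;  out={2}∪out(0)={2}
  fail(29) 'addbca': from fail(28)=22 chase 'a': 22→1 ⇒ 30;  out={6}∪out(30)={6,7}

Run:
[0] read 'c'  n0⇒n1
[1] read 'b'  n1⇒n16 (via fail)
[2] read 'd'  n16⇒n17
[3] read 'd'  n17⇒n18
[4] read 'e'  n18⇒n19
[5] read 'd'  n19⇒n20  emit P3@[1:5]
[6] read 'c'  n20⇒n1 (via fail)
[7] read 'c'  n1⇒n2
[8] read 'b'  n2⇒n16 (via fail)
[9] read 'a'  n16⇒n21  emit P4@[8:9]
[10] read 'c'  n21⇒n1 (via fail)
[11] read 'c'  n1⇒n2
[12] read 'b'  n2⇒n16 (via fail)
[13] read 'b'  n16⇒n16 (via fail)
[14] read 'e'  n16⇒n0 (via fail)
[15] read 'b'  n0⇒n16
[16] read 'c'  n16⇒n22
[17] read 'c'  n22⇒n2 (via fail)
[18] read 'b'  n2⇒n16 (via fail)
[19] read 'c'  n16⇒n22
[20] read 'b'  n22⇒n23
[21] read 'b'  n23⇒n24  emit P5@[18:21]
[22] read 'd'  n24⇒n17 (via fail)
[23] read 'c'  n17⇒n1 (via fail)
[24] read 'a'  n1⇒n30  emit P7@[23:24]
[25] read 'b'  n30⇒n16 (via fail)
[26] read 'c'  n16⇒n22
[27] read 'b'  n22⇒n23

Matches: [[5,3],[9,4],[21,5],[24,7]]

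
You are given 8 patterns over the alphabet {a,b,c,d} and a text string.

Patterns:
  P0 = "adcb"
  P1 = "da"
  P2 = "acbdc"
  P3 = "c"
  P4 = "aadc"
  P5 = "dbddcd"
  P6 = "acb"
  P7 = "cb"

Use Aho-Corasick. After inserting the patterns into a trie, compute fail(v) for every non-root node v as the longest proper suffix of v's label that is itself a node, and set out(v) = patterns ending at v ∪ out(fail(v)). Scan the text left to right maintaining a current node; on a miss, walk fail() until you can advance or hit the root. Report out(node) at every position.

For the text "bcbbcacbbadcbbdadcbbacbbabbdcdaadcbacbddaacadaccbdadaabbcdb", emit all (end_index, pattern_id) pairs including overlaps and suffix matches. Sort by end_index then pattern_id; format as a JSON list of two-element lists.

Construct AC machine:
Trie (insert patterns):
  n0 'ε': a→1 c→11 d→5
  n1 'a': a→12 c→7 d→2
  n2 'ad': c→3
  n3 'adc': b→4
  n4 'adcb': ·  ←P0
  n5 'd': a→6 b→15
  n6 'da': ·  ←P1
  n7 'ac': b→8
  n8 'acb': d→9  ←P6
  n9 'acbd': c→10
  n10 'acbdc': ·  ←P2
  n11 'c': b→20  ←P3
  n12 'aa': d→13
  n13 'aad': c→14
  n14 'aadc': ·  ←P4
  n15 'db': d→16
  n16 'dbd': d→17
  n17 'dbdd': c→18
  n18 'dbddc': d→19
  n19 'dbddcd': ·  ←P5
  n20 'cb': ·  ←P7

Failure links (BFS by depth):
  n1('a'): parent n0 fail=0; on 'a' 0 → fail=0;  out ∅∪∅=∅
  n5('d'): parent n0 fail=0; on 'd' 0 → fail=0;  out ∅∪∅=∅
  n11('c'): parent n0 fail=0; on 'c' 0 → fail=0;  out {3}∪∅={3}
  n2('ad'): parent n1 fail=0; on 'd' 0 → fail=5;  out ∅∪∅=∅
  n6('da'): parent n5 fail=0; on 'a' 0 → fail=1;  out {1}∪∅={1}
  n7('ac'): parent n1 fail=0; on 'c' 0 → fail=11;  out ∅∪{3}={3}
  n12('aa'): parent n1 fail=0; on 'a' 0 → fail=1;  out ∅∪∅=∅
  n15('db'): parent n5 fail=0; on 'b' 0 → fail=0;  out ∅∪∅=∅
  n20('cb'): parent n11 fail=0; on 'b' 0 → fail=0;  out {7}∪∅={7}
  n3('adc'): parent n2 fail=5; on 'c' 5→0 → fail=11;  out ∅∪{3}={3}
  n8('acb'): parent n7 fail=11; on 'b' 11 → fail=20;  out {6}∪{7}={6,7}
  n13('aad'): parent n12 fail=1; on 'd' 1 → fail=2;  out ∅∪∅=∅
  n16('dbd'): parent n15 fail=0; on 'd' 0 → fail=5;  out ∅∪∅=∅
  n4('adcb'): parent n3 fail=11; on 'b' 11 → fail=20;  out {0}∪{7}={0,7}
  n9('acbd'): parent n8 fail=20; on 'd' 20→0 → fail=5;  out ∅∪∅=∅
  n14('aadc'): parent n13 fail=2; on 'c' 2 → fail=3;  out {4}∪{3}={3,4}
  n17('dbdd'): parent n16 fail=5; on 'd' 5→0 → fail=5;  out ∅∪∅=∅
  n10('acbdc'): parent n9 fail=5; on 'c' 5→0 → fail=11;  out {2}∪{3}={2,3}
  n18('dbddc'): parent n17 fail=5; on 'c' 5→0 → fail=11;  out ∅∪{3}={3}
  n19('dbddcd'): parent n18 fail=11; on 'd' 11→0 → fail=5;  out {5}∪∅={5}

Run:
i=0 'b': node 0→0
i=1 'c': node 0→11  ** P3@[1:1]
i=2 'b': node 11→20  ** P7@[1:2]
i=3 'b': node 20→0 (fail-walked)
i=4 'c': node 0→11  ** P3@[4:4]
i=5 'a': node 11→1 (fail-walked)
i=6 'c': node 1→7  ** P3@[6:6]
i=7 'b': node 7→8  ** P6@[5:7],P7@[6:7]
i=8 'b': node 8→0 (fail-walked)
i=9 'a': node 0→1
i=10 'd': node 1→2
i=11 'c': node 2→3  ** P3@[11:11]
i=12 'b': node 3→4  ** P0@[9:12],P7@[11:12]
i=13 'b': node 4→0 (fail-walked)
i=14 'd': node 0→5
i=15 'a': node 5→6  ** P1@[14:15]
i=16 'd': node 6→2 (fail-walked)
i=17 'c': node 2→3  ** P3@[17:17]
i=18 'b': node 3→4  ** P0@[15:18],P7@[17:18]
i=19 'b': node 4→0 (fail-walked)
i=20 'a': node 0→1
i=21 'c': node 1→7  ** P3@[21:21]
i=22 'b': node 7→8  ** P6@[20:22],P7@[21:22]
i=23 'b': node 8→0 (fail-walked)
i=24 'a': node 0→1
i=25 'b': node 1→0 (fail-walked)
i=26 'b': node 0→0
i=27 'd': node 0→5
i=28 'c': node 5→11 (fail-walked)  ** P3@[28:28]
i=29 'd': node 11→5 (fail-walked)
i=30 'a': node 5→6  ** P1@[29:30]
i=31 'a': node 6→12 (fail-walked)
i=32 'd': node 12→13
i=33 'c': node 13→14  ** P3@[33:33],P4@[30:33]
i=34 'b': node 14→4 (fail-walked)  ** P0@[31:34],P7@[33:34]
i=35 'a': node 4→1 (fail-walked)
i=36 'c': node 1→7  ** P3@[36:36]
i=37 'b': node 7→8  ** P6@[35:37],P7@[36:37]
i=38 'd': node 8→9
i=39 'd': node 9→5 (fail-walked)
i=40 'a': node 5→6  ** P1@[39:40]
i=41 'a': node 6→12 (fail-walked)
i=42 'c': node 12→7 (fail-walked)  ** P3@[42:42]
i=43 'a': node 7→1 (fail-walked)
i=44 'd': node 1→2
i=45 'a': node 2→6 (fail-walked)  ** P1@[44:45]
i=46 'c': node 6→7 (fail-walked)  ** P3@[46:46]
i=47 'c': node 7→11 (fail-walked)  ** P3@[47:47]
i=48 'b': node 11→20  ** P7@[47:48]
i=49 'd': node 20→5 (fail-walked)
i=50 'a': node 5→6  ** P1@[49:50]
i=51 'd': node 6→2 (fail-walked)
i=52 'a': node 2→6 (fail-walked)  ** P1@[51:52]
i=53 'a': node 6→12 (fail-walked)
i=54 'b': node 12→0 (fail-walked)
i=55 'b': node 0→0
i=56 'c': node 0→11  ** P3@[56:56]
i=57 'd': node 11→5 (fail-walked)
i=58 'b': node 5→15

Matches: [[1,3],[2,7],[4,3],[6,3],[7,6],[7,7],[11,3],[12,0],[12,7],[15,1],[17,3],[18,0],[18,7],[21,3],[22,6],[22,7],[28,3],[30,1],[33,3],[33,4],[34,0],[34,7],[36,3],[37,6],[37,7],[40,1],[42,3],[45,1],[46,3],[47,3],[48,7],[50,1],[52,1],[56,3]]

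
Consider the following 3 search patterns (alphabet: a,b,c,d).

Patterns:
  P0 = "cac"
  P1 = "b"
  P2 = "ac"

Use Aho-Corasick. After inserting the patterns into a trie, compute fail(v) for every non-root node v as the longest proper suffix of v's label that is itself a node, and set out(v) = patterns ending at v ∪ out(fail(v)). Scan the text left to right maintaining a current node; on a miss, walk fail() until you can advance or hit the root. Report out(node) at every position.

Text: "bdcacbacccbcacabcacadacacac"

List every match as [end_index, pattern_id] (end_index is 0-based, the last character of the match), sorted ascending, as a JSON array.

Build automaton:
Trie (insert patterns):
  0='ε' goto a→5 b→4 c→1
  1='c' goto a→2
  2='ca' goto c→3
  3='cac' goto ·  ←P0
  4='b' goto ·  ←P1
  5='a' goto c→6
  6='ac' goto ·  ←P2

Failure links (BFS by depth):
  n1('c'): parent n0 fail=0; on 'c' 0 → fail=0;  out ∅∪∅=∅
  n4('b'): parent n0 fail=0; on 'b' 0 → fail=0;  out {1}∪∅={1}
  n5('a'): parent n0 fail=0; on 'a' 0 → fail=0;  out ∅∪∅=∅
  n2('ca'): parent n1 fail=0; on 'a' 0 → fail=5;  out ∅∪∅=∅
  n6('ac'): parent n5 fail=0; on 'c' 0 → fail=1;  out {2}∪∅={2}
  n3('cac'): parent n2 fail=5; on 'c' 5 → fail=6;  out {0}∪{2}={0,2}

Run:
i=0 'b': node 0→4  emit P1@[0:0]
i=1 'd': node 4→0 (via fail)
i=2 'c': node 0→1
i=3 'a': node 1→2
i=4 'c': node 2→3  emit P0@[2:4],P2@[3:4]
i=5 'b': node 3→4 (via fail)  emit P1@[5:5]
i=6 'a': node 4→5 (via fail)
i=7 'c': node 5→6  emit P2@[6:7]
i=8 'c': node 6→1 (via fail)
i=9 'c': node 1→1 (via fail)
i=10 'b': node 1→4 (via fail)  emit P1@[10:10]
i=11 'c': node 4→1 (via fail)
i=12 'a': node 1→2
i=13 'c': node 2→3  emit P0@[11:13],P2@[12:13]
i=14 'a': node 3→2 (via fail)
i=15 'b': node 2→4 (via fail)  emit P1@[15:15]
i=16 'c': node 4→1 (via fail)
i=17 'a': node 1→2
i=18 'c': node 2→3  emit P0@[16:18],P2@[17:18]
i=19 'a': node 3→2 (via fail)
i=20 'd': node 2→0 (via fail)
i=21 'a': node 0→5
i=22 'c': node 5→6  emit P2@[21:22]
i=23 'a': node 6→2 (via fail)
i=24 'c': node 2→3  emit P0@[22:24],P2@[23:24]
i=25 'a': node 3→2 (via fail)
i=26 'c': node 2→3  emit P0@[24:26],P2@[25:26]

All matches (sorted): [[0,1],[4,0],[4,2],[5,1],[7,2],[10,1],[13,0],[13,2],[15,1],[18,0],[18,2],[22,2],[24,0],[24,2],[26,0],[26,2]]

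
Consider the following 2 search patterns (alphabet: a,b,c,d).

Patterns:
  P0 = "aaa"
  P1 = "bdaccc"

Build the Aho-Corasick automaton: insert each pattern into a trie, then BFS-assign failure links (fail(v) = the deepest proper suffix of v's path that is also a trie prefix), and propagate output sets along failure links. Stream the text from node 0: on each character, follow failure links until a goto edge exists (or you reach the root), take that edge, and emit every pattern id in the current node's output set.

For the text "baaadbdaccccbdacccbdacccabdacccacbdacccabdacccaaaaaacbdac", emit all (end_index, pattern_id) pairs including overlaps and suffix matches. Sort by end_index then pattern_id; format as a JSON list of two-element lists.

Build:
Trie nodes:
  n0 'ε': a→1 b→4
  n1 'a': a→2
  n2 'aa': a→3
  n3 'aaa': ·  ←P0
  n4 'b': d→5
  n5 'bd': a→6
  n6 'bda': c→7
  n7 'bdac': c→8
  n8 'bdacc': c→9
  n9 'bdaccc': ·  ←P1

Failure links (BFS by depth):
  fail(1) 'a': from fail(0)=0 chase 'a': 0 ⇒ 0;  out=∅∪out(0)=∅
  fail(4) 'b': from fail(0)=0 chase 'b': 0 ⇒ 0;  out=∅∪out(0)=∅
  fail(2) 'aa': from fail(1)=0 chase 'a': 0 ⇒ 1;  out=∅∪out(1)=∅
  fail(5) 'bd': from fail(4)=0 chase 'd': 0 ⇒ 0;  out=∅∪out(0)=∅
  fail(3) 'aaa': from fail(2)=1 chase 'a': 1 ⇒ 2;  out={0}∪out(2)={0}
  fail(6) 'bda': from fail(5)=0 chase 'a': 0 ⇒ 1;  out=∅∪out(1)=∅
  fail(7) 'bdac': from fail(6)=1 chase 'c': 1→0 ⇒ 0;  out=∅∪out(0)=∅
  fail(8) 'bdacc': from fail(7)=0 chase 'c': 0 ⇒ 0;  out=∅∪out(0)=∅
  fail(9) 'bdaccc': from fail(8)=0 chase 'c': 0 ⇒ 0;  out={1}∪out(0)={1}

Scan:
[0] read 'b'  n0⇒n4
[1] read 'a'  n4⇒n1 (fail-walked)
[2] read 'a'  n1⇒n2
[3] read 'a'  n2⇒n3  → match P0@[1:3]
[4] read 'd'  n3⇒n0 (fail-walked)
[5] read 'b'  n0⇒n4
[6] read 'd'  n4⇒n5
[7] read 'a'  n5⇒n6
[8] read 'c'  n6⇒n7
[9] read 'c'  n7⇒n8
[10] read 'c'  n8⇒n9  → match P1@[5:10]
[11] read 'c'  n9⇒n0 (fail-walked)
[12] read 'b'  n0⇒n4
[13] read 'd'  n4⇒n5
[14] read 'a'  n5⇒n6
[15] read 'c'  n6⇒n7
[16] read 'c'  n7⇒n8
[17] read 'c'  n8⇒n9  → match P1@[12:17]
[18] read 'b'  n9⇒n4 (fail-walked)
[19] read 'd'  n4⇒n5
[20] read 'a'  n5⇒n6
[21] read 'c'  n6⇒n7
[22] read 'c'  n7⇒n8
[23] read 'c'  n8⇒n9  → match P1@[18:23]
[24] read 'a'  n9⇒n1 (fail-walked)
[25] read 'b'  n1⇒n4 (fail-walked)
[26] read 'd'  n4⇒n5
[27] read 'a'  n5⇒n6
[28] read 'c'  n6⇒n7
[29] read 'c'  n7⇒n8
[30] read 'c'  n8⇒n9  → match P1@[25:30]
[31] read 'a'  n9⇒n1 (fail-walked)
[32] read 'c'  n1⇒n0 (fail-walked)
[33] read 'b'  n0⇒n4
[34] read 'd'  n4⇒n5
[35] read 'a'  n5⇒n6
[36] read 'c'  n6⇒n7
[37] read 'c'  n7⇒n8
[38] read 'c'  n8⇒n9  → match P1@[33:38]
[39] read 'a'  n9⇒n1 (fail-walked)
[40] read 'b'  n1⇒n4 (fail-walked)
[41] read 'd'  n4⇒n5
[42] read 'a'  n5⇒n6
[43] read 'c'  n6⇒n7
[44] read 'c'  n7⇒n8
[45] read 'c'  n8⇒n9  → match P1@[40:45]
[46] read 'a'  n9⇒n1 (fail-walked)
[47] read 'a'  n1⇒n2
[48] read 'a'  n2⇒n3  → match P0@[46:48]
[49] read 'a'  n3⇒n3 (fail-walked)  → match P0@[47:49]
[50] read 'a'  n3⇒n3 (fail-walked)  → match P0@[48:50]
[51] read 'a'  n3⇒n3 (fail-walked)  → match P0@[49:51]
[52] read 'c'  n3⇒n0 (fail-walked)
[53] read 'b'  n0⇒n4
[54] read 'd'  n4⇒n5
[55] read 'a'  n5⇒n6
[56] read 'c'  n6⇒n7

Result: [[3,0],[10,1],[17,1],[23,1],[30,1],[38,1],[45,1],[48,0],[49,0],[50,0],[51,0]]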